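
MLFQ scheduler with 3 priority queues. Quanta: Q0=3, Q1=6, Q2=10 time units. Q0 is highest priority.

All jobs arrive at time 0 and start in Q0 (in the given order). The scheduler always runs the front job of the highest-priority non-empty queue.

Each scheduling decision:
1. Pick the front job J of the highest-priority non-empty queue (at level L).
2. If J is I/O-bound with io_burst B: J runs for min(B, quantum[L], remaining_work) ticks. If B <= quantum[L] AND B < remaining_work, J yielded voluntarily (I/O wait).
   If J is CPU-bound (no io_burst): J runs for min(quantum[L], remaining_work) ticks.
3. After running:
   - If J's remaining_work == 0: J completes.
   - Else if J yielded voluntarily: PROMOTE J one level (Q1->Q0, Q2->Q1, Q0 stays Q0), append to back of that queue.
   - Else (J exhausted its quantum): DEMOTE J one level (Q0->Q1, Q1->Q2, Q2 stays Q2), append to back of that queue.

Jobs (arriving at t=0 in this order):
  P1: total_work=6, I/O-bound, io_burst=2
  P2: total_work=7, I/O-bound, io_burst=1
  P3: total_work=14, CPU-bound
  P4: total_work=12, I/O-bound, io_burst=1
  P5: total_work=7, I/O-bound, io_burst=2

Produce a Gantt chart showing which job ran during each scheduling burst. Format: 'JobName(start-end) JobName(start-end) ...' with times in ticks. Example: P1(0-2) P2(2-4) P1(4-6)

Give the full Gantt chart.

t=0-2: P1@Q0 runs 2, rem=4, I/O yield, promote→Q0. Q0=[P2,P3,P4,P5,P1] Q1=[] Q2=[]
t=2-3: P2@Q0 runs 1, rem=6, I/O yield, promote→Q0. Q0=[P3,P4,P5,P1,P2] Q1=[] Q2=[]
t=3-6: P3@Q0 runs 3, rem=11, quantum used, demote→Q1. Q0=[P4,P5,P1,P2] Q1=[P3] Q2=[]
t=6-7: P4@Q0 runs 1, rem=11, I/O yield, promote→Q0. Q0=[P5,P1,P2,P4] Q1=[P3] Q2=[]
t=7-9: P5@Q0 runs 2, rem=5, I/O yield, promote→Q0. Q0=[P1,P2,P4,P5] Q1=[P3] Q2=[]
t=9-11: P1@Q0 runs 2, rem=2, I/O yield, promote→Q0. Q0=[P2,P4,P5,P1] Q1=[P3] Q2=[]
t=11-12: P2@Q0 runs 1, rem=5, I/O yield, promote→Q0. Q0=[P4,P5,P1,P2] Q1=[P3] Q2=[]
t=12-13: P4@Q0 runs 1, rem=10, I/O yield, promote→Q0. Q0=[P5,P1,P2,P4] Q1=[P3] Q2=[]
t=13-15: P5@Q0 runs 2, rem=3, I/O yield, promote→Q0. Q0=[P1,P2,P4,P5] Q1=[P3] Q2=[]
t=15-17: P1@Q0 runs 2, rem=0, completes. Q0=[P2,P4,P5] Q1=[P3] Q2=[]
t=17-18: P2@Q0 runs 1, rem=4, I/O yield, promote→Q0. Q0=[P4,P5,P2] Q1=[P3] Q2=[]
t=18-19: P4@Q0 runs 1, rem=9, I/O yield, promote→Q0. Q0=[P5,P2,P4] Q1=[P3] Q2=[]
t=19-21: P5@Q0 runs 2, rem=1, I/O yield, promote→Q0. Q0=[P2,P4,P5] Q1=[P3] Q2=[]
t=21-22: P2@Q0 runs 1, rem=3, I/O yield, promote→Q0. Q0=[P4,P5,P2] Q1=[P3] Q2=[]
t=22-23: P4@Q0 runs 1, rem=8, I/O yield, promote→Q0. Q0=[P5,P2,P4] Q1=[P3] Q2=[]
t=23-24: P5@Q0 runs 1, rem=0, completes. Q0=[P2,P4] Q1=[P3] Q2=[]
t=24-25: P2@Q0 runs 1, rem=2, I/O yield, promote→Q0. Q0=[P4,P2] Q1=[P3] Q2=[]
t=25-26: P4@Q0 runs 1, rem=7, I/O yield, promote→Q0. Q0=[P2,P4] Q1=[P3] Q2=[]
t=26-27: P2@Q0 runs 1, rem=1, I/O yield, promote→Q0. Q0=[P4,P2] Q1=[P3] Q2=[]
t=27-28: P4@Q0 runs 1, rem=6, I/O yield, promote→Q0. Q0=[P2,P4] Q1=[P3] Q2=[]
t=28-29: P2@Q0 runs 1, rem=0, completes. Q0=[P4] Q1=[P3] Q2=[]
t=29-30: P4@Q0 runs 1, rem=5, I/O yield, promote→Q0. Q0=[P4] Q1=[P3] Q2=[]
t=30-31: P4@Q0 runs 1, rem=4, I/O yield, promote→Q0. Q0=[P4] Q1=[P3] Q2=[]
t=31-32: P4@Q0 runs 1, rem=3, I/O yield, promote→Q0. Q0=[P4] Q1=[P3] Q2=[]
t=32-33: P4@Q0 runs 1, rem=2, I/O yield, promote→Q0. Q0=[P4] Q1=[P3] Q2=[]
t=33-34: P4@Q0 runs 1, rem=1, I/O yield, promote→Q0. Q0=[P4] Q1=[P3] Q2=[]
t=34-35: P4@Q0 runs 1, rem=0, completes. Q0=[] Q1=[P3] Q2=[]
t=35-41: P3@Q1 runs 6, rem=5, quantum used, demote→Q2. Q0=[] Q1=[] Q2=[P3]
t=41-46: P3@Q2 runs 5, rem=0, completes. Q0=[] Q1=[] Q2=[]

Answer: P1(0-2) P2(2-3) P3(3-6) P4(6-7) P5(7-9) P1(9-11) P2(11-12) P4(12-13) P5(13-15) P1(15-17) P2(17-18) P4(18-19) P5(19-21) P2(21-22) P4(22-23) P5(23-24) P2(24-25) P4(25-26) P2(26-27) P4(27-28) P2(28-29) P4(29-30) P4(30-31) P4(31-32) P4(32-33) P4(33-34) P4(34-35) P3(35-41) P3(41-46)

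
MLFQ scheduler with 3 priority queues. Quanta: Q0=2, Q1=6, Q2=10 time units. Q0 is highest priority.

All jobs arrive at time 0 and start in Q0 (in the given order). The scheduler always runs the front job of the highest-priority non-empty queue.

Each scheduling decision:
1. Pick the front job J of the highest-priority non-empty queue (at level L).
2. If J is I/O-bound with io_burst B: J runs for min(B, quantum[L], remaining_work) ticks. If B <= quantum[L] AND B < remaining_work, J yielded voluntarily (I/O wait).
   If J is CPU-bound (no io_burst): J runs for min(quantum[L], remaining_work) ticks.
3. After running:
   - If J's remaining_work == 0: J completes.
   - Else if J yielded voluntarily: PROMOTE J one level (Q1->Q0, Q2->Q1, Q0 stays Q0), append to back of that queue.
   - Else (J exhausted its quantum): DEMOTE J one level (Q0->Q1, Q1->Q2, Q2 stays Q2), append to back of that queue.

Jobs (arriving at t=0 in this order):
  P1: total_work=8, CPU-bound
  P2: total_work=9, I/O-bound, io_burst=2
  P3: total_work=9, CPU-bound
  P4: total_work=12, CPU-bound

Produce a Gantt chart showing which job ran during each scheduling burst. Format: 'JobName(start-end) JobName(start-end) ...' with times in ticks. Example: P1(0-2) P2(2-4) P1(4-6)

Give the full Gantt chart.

Answer: P1(0-2) P2(2-4) P3(4-6) P4(6-8) P2(8-10) P2(10-12) P2(12-14) P2(14-15) P1(15-21) P3(21-27) P4(27-33) P3(33-34) P4(34-38)

Derivation:
t=0-2: P1@Q0 runs 2, rem=6, quantum used, demote→Q1. Q0=[P2,P3,P4] Q1=[P1] Q2=[]
t=2-4: P2@Q0 runs 2, rem=7, I/O yield, promote→Q0. Q0=[P3,P4,P2] Q1=[P1] Q2=[]
t=4-6: P3@Q0 runs 2, rem=7, quantum used, demote→Q1. Q0=[P4,P2] Q1=[P1,P3] Q2=[]
t=6-8: P4@Q0 runs 2, rem=10, quantum used, demote→Q1. Q0=[P2] Q1=[P1,P3,P4] Q2=[]
t=8-10: P2@Q0 runs 2, rem=5, I/O yield, promote→Q0. Q0=[P2] Q1=[P1,P3,P4] Q2=[]
t=10-12: P2@Q0 runs 2, rem=3, I/O yield, promote→Q0. Q0=[P2] Q1=[P1,P3,P4] Q2=[]
t=12-14: P2@Q0 runs 2, rem=1, I/O yield, promote→Q0. Q0=[P2] Q1=[P1,P3,P4] Q2=[]
t=14-15: P2@Q0 runs 1, rem=0, completes. Q0=[] Q1=[P1,P3,P4] Q2=[]
t=15-21: P1@Q1 runs 6, rem=0, completes. Q0=[] Q1=[P3,P4] Q2=[]
t=21-27: P3@Q1 runs 6, rem=1, quantum used, demote→Q2. Q0=[] Q1=[P4] Q2=[P3]
t=27-33: P4@Q1 runs 6, rem=4, quantum used, demote→Q2. Q0=[] Q1=[] Q2=[P3,P4]
t=33-34: P3@Q2 runs 1, rem=0, completes. Q0=[] Q1=[] Q2=[P4]
t=34-38: P4@Q2 runs 4, rem=0, completes. Q0=[] Q1=[] Q2=[]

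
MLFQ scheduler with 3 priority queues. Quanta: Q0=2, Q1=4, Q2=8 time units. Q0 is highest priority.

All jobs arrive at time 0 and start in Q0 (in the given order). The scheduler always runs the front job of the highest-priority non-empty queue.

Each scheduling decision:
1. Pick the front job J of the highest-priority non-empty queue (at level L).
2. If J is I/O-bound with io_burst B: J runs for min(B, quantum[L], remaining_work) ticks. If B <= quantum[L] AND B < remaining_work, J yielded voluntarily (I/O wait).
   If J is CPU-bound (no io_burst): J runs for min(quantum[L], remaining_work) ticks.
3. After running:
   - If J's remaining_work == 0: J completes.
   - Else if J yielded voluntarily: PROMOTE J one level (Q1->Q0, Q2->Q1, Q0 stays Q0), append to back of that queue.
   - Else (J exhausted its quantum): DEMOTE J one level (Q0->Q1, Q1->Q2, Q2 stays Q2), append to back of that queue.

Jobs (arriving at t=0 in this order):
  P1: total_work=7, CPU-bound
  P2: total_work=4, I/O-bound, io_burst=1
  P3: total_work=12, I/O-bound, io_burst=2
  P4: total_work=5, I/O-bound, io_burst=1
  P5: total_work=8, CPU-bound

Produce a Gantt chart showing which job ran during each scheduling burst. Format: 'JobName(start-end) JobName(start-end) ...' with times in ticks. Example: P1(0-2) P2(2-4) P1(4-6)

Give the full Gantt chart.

Answer: P1(0-2) P2(2-3) P3(3-5) P4(5-6) P5(6-8) P2(8-9) P3(9-11) P4(11-12) P2(12-13) P3(13-15) P4(15-16) P2(16-17) P3(17-19) P4(19-20) P3(20-22) P4(22-23) P3(23-25) P1(25-29) P5(29-33) P1(33-34) P5(34-36)

Derivation:
t=0-2: P1@Q0 runs 2, rem=5, quantum used, demote→Q1. Q0=[P2,P3,P4,P5] Q1=[P1] Q2=[]
t=2-3: P2@Q0 runs 1, rem=3, I/O yield, promote→Q0. Q0=[P3,P4,P5,P2] Q1=[P1] Q2=[]
t=3-5: P3@Q0 runs 2, rem=10, I/O yield, promote→Q0. Q0=[P4,P5,P2,P3] Q1=[P1] Q2=[]
t=5-6: P4@Q0 runs 1, rem=4, I/O yield, promote→Q0. Q0=[P5,P2,P3,P4] Q1=[P1] Q2=[]
t=6-8: P5@Q0 runs 2, rem=6, quantum used, demote→Q1. Q0=[P2,P3,P4] Q1=[P1,P5] Q2=[]
t=8-9: P2@Q0 runs 1, rem=2, I/O yield, promote→Q0. Q0=[P3,P4,P2] Q1=[P1,P5] Q2=[]
t=9-11: P3@Q0 runs 2, rem=8, I/O yield, promote→Q0. Q0=[P4,P2,P3] Q1=[P1,P5] Q2=[]
t=11-12: P4@Q0 runs 1, rem=3, I/O yield, promote→Q0. Q0=[P2,P3,P4] Q1=[P1,P5] Q2=[]
t=12-13: P2@Q0 runs 1, rem=1, I/O yield, promote→Q0. Q0=[P3,P4,P2] Q1=[P1,P5] Q2=[]
t=13-15: P3@Q0 runs 2, rem=6, I/O yield, promote→Q0. Q0=[P4,P2,P3] Q1=[P1,P5] Q2=[]
t=15-16: P4@Q0 runs 1, rem=2, I/O yield, promote→Q0. Q0=[P2,P3,P4] Q1=[P1,P5] Q2=[]
t=16-17: P2@Q0 runs 1, rem=0, completes. Q0=[P3,P4] Q1=[P1,P5] Q2=[]
t=17-19: P3@Q0 runs 2, rem=4, I/O yield, promote→Q0. Q0=[P4,P3] Q1=[P1,P5] Q2=[]
t=19-20: P4@Q0 runs 1, rem=1, I/O yield, promote→Q0. Q0=[P3,P4] Q1=[P1,P5] Q2=[]
t=20-22: P3@Q0 runs 2, rem=2, I/O yield, promote→Q0. Q0=[P4,P3] Q1=[P1,P5] Q2=[]
t=22-23: P4@Q0 runs 1, rem=0, completes. Q0=[P3] Q1=[P1,P5] Q2=[]
t=23-25: P3@Q0 runs 2, rem=0, completes. Q0=[] Q1=[P1,P5] Q2=[]
t=25-29: P1@Q1 runs 4, rem=1, quantum used, demote→Q2. Q0=[] Q1=[P5] Q2=[P1]
t=29-33: P5@Q1 runs 4, rem=2, quantum used, demote→Q2. Q0=[] Q1=[] Q2=[P1,P5]
t=33-34: P1@Q2 runs 1, rem=0, completes. Q0=[] Q1=[] Q2=[P5]
t=34-36: P5@Q2 runs 2, rem=0, completes. Q0=[] Q1=[] Q2=[]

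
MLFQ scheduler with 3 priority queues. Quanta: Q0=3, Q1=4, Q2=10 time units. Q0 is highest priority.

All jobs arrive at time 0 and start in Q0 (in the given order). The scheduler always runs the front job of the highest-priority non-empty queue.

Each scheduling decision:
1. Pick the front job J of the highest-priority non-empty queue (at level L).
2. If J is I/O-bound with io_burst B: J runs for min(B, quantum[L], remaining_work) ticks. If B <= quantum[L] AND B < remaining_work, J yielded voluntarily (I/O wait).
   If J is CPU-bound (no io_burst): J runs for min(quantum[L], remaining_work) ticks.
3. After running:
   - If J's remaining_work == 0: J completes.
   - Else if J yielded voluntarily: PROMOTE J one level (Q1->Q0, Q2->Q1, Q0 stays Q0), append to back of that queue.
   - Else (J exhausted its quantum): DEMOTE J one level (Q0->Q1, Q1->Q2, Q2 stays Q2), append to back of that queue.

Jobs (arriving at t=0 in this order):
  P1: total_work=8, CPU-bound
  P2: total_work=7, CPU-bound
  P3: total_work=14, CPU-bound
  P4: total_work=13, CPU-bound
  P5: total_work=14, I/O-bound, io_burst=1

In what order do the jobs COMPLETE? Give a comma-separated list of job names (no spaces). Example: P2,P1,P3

t=0-3: P1@Q0 runs 3, rem=5, quantum used, demote→Q1. Q0=[P2,P3,P4,P5] Q1=[P1] Q2=[]
t=3-6: P2@Q0 runs 3, rem=4, quantum used, demote→Q1. Q0=[P3,P4,P5] Q1=[P1,P2] Q2=[]
t=6-9: P3@Q0 runs 3, rem=11, quantum used, demote→Q1. Q0=[P4,P5] Q1=[P1,P2,P3] Q2=[]
t=9-12: P4@Q0 runs 3, rem=10, quantum used, demote→Q1. Q0=[P5] Q1=[P1,P2,P3,P4] Q2=[]
t=12-13: P5@Q0 runs 1, rem=13, I/O yield, promote→Q0. Q0=[P5] Q1=[P1,P2,P3,P4] Q2=[]
t=13-14: P5@Q0 runs 1, rem=12, I/O yield, promote→Q0. Q0=[P5] Q1=[P1,P2,P3,P4] Q2=[]
t=14-15: P5@Q0 runs 1, rem=11, I/O yield, promote→Q0. Q0=[P5] Q1=[P1,P2,P3,P4] Q2=[]
t=15-16: P5@Q0 runs 1, rem=10, I/O yield, promote→Q0. Q0=[P5] Q1=[P1,P2,P3,P4] Q2=[]
t=16-17: P5@Q0 runs 1, rem=9, I/O yield, promote→Q0. Q0=[P5] Q1=[P1,P2,P3,P4] Q2=[]
t=17-18: P5@Q0 runs 1, rem=8, I/O yield, promote→Q0. Q0=[P5] Q1=[P1,P2,P3,P4] Q2=[]
t=18-19: P5@Q0 runs 1, rem=7, I/O yield, promote→Q0. Q0=[P5] Q1=[P1,P2,P3,P4] Q2=[]
t=19-20: P5@Q0 runs 1, rem=6, I/O yield, promote→Q0. Q0=[P5] Q1=[P1,P2,P3,P4] Q2=[]
t=20-21: P5@Q0 runs 1, rem=5, I/O yield, promote→Q0. Q0=[P5] Q1=[P1,P2,P3,P4] Q2=[]
t=21-22: P5@Q0 runs 1, rem=4, I/O yield, promote→Q0. Q0=[P5] Q1=[P1,P2,P3,P4] Q2=[]
t=22-23: P5@Q0 runs 1, rem=3, I/O yield, promote→Q0. Q0=[P5] Q1=[P1,P2,P3,P4] Q2=[]
t=23-24: P5@Q0 runs 1, rem=2, I/O yield, promote→Q0. Q0=[P5] Q1=[P1,P2,P3,P4] Q2=[]
t=24-25: P5@Q0 runs 1, rem=1, I/O yield, promote→Q0. Q0=[P5] Q1=[P1,P2,P3,P4] Q2=[]
t=25-26: P5@Q0 runs 1, rem=0, completes. Q0=[] Q1=[P1,P2,P3,P4] Q2=[]
t=26-30: P1@Q1 runs 4, rem=1, quantum used, demote→Q2. Q0=[] Q1=[P2,P3,P4] Q2=[P1]
t=30-34: P2@Q1 runs 4, rem=0, completes. Q0=[] Q1=[P3,P4] Q2=[P1]
t=34-38: P3@Q1 runs 4, rem=7, quantum used, demote→Q2. Q0=[] Q1=[P4] Q2=[P1,P3]
t=38-42: P4@Q1 runs 4, rem=6, quantum used, demote→Q2. Q0=[] Q1=[] Q2=[P1,P3,P4]
t=42-43: P1@Q2 runs 1, rem=0, completes. Q0=[] Q1=[] Q2=[P3,P4]
t=43-50: P3@Q2 runs 7, rem=0, completes. Q0=[] Q1=[] Q2=[P4]
t=50-56: P4@Q2 runs 6, rem=0, completes. Q0=[] Q1=[] Q2=[]

Answer: P5,P2,P1,P3,P4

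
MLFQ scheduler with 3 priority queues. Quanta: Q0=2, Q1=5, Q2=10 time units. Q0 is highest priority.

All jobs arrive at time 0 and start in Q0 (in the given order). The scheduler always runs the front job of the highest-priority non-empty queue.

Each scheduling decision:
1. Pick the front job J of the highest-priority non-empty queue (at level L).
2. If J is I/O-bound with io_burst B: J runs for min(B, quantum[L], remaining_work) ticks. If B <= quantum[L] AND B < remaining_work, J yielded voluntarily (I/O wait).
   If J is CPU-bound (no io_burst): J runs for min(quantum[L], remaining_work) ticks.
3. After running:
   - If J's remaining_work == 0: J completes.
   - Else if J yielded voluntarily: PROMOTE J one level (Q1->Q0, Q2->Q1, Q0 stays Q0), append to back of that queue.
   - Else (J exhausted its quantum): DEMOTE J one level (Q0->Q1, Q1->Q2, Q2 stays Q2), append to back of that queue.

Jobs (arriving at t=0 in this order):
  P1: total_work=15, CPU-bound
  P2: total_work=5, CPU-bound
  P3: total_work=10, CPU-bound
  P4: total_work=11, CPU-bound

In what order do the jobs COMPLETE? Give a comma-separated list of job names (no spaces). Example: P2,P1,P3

t=0-2: P1@Q0 runs 2, rem=13, quantum used, demote→Q1. Q0=[P2,P3,P4] Q1=[P1] Q2=[]
t=2-4: P2@Q0 runs 2, rem=3, quantum used, demote→Q1. Q0=[P3,P4] Q1=[P1,P2] Q2=[]
t=4-6: P3@Q0 runs 2, rem=8, quantum used, demote→Q1. Q0=[P4] Q1=[P1,P2,P3] Q2=[]
t=6-8: P4@Q0 runs 2, rem=9, quantum used, demote→Q1. Q0=[] Q1=[P1,P2,P3,P4] Q2=[]
t=8-13: P1@Q1 runs 5, rem=8, quantum used, demote→Q2. Q0=[] Q1=[P2,P3,P4] Q2=[P1]
t=13-16: P2@Q1 runs 3, rem=0, completes. Q0=[] Q1=[P3,P4] Q2=[P1]
t=16-21: P3@Q1 runs 5, rem=3, quantum used, demote→Q2. Q0=[] Q1=[P4] Q2=[P1,P3]
t=21-26: P4@Q1 runs 5, rem=4, quantum used, demote→Q2. Q0=[] Q1=[] Q2=[P1,P3,P4]
t=26-34: P1@Q2 runs 8, rem=0, completes. Q0=[] Q1=[] Q2=[P3,P4]
t=34-37: P3@Q2 runs 3, rem=0, completes. Q0=[] Q1=[] Q2=[P4]
t=37-41: P4@Q2 runs 4, rem=0, completes. Q0=[] Q1=[] Q2=[]

Answer: P2,P1,P3,P4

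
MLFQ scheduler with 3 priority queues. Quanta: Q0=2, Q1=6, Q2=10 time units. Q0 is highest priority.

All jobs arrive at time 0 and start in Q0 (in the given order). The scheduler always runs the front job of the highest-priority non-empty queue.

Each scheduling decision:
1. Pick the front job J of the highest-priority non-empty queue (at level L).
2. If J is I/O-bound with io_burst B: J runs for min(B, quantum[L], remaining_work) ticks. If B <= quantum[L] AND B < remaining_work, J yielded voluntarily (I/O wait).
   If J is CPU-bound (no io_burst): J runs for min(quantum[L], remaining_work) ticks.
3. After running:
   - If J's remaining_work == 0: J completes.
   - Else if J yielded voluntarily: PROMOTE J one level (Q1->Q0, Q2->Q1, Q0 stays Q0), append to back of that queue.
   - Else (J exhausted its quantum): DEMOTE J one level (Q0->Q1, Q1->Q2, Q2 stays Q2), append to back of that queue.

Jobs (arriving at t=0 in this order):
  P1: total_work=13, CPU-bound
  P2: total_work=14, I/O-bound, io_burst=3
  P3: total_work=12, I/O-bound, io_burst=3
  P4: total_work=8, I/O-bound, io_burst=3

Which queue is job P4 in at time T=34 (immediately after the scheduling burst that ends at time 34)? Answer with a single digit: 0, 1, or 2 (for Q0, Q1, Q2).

t=0-2: P1@Q0 runs 2, rem=11, quantum used, demote→Q1. Q0=[P2,P3,P4] Q1=[P1] Q2=[]
t=2-4: P2@Q0 runs 2, rem=12, quantum used, demote→Q1. Q0=[P3,P4] Q1=[P1,P2] Q2=[]
t=4-6: P3@Q0 runs 2, rem=10, quantum used, demote→Q1. Q0=[P4] Q1=[P1,P2,P3] Q2=[]
t=6-8: P4@Q0 runs 2, rem=6, quantum used, demote→Q1. Q0=[] Q1=[P1,P2,P3,P4] Q2=[]
t=8-14: P1@Q1 runs 6, rem=5, quantum used, demote→Q2. Q0=[] Q1=[P2,P3,P4] Q2=[P1]
t=14-17: P2@Q1 runs 3, rem=9, I/O yield, promote→Q0. Q0=[P2] Q1=[P3,P4] Q2=[P1]
t=17-19: P2@Q0 runs 2, rem=7, quantum used, demote→Q1. Q0=[] Q1=[P3,P4,P2] Q2=[P1]
t=19-22: P3@Q1 runs 3, rem=7, I/O yield, promote→Q0. Q0=[P3] Q1=[P4,P2] Q2=[P1]
t=22-24: P3@Q0 runs 2, rem=5, quantum used, demote→Q1. Q0=[] Q1=[P4,P2,P3] Q2=[P1]
t=24-27: P4@Q1 runs 3, rem=3, I/O yield, promote→Q0. Q0=[P4] Q1=[P2,P3] Q2=[P1]
t=27-29: P4@Q0 runs 2, rem=1, quantum used, demote→Q1. Q0=[] Q1=[P2,P3,P4] Q2=[P1]
t=29-32: P2@Q1 runs 3, rem=4, I/O yield, promote→Q0. Q0=[P2] Q1=[P3,P4] Q2=[P1]
t=32-34: P2@Q0 runs 2, rem=2, quantum used, demote→Q1. Q0=[] Q1=[P3,P4,P2] Q2=[P1]
t=34-37: P3@Q1 runs 3, rem=2, I/O yield, promote→Q0. Q0=[P3] Q1=[P4,P2] Q2=[P1]
t=37-39: P3@Q0 runs 2, rem=0, completes. Q0=[] Q1=[P4,P2] Q2=[P1]
t=39-40: P4@Q1 runs 1, rem=0, completes. Q0=[] Q1=[P2] Q2=[P1]
t=40-42: P2@Q1 runs 2, rem=0, completes. Q0=[] Q1=[] Q2=[P1]
t=42-47: P1@Q2 runs 5, rem=0, completes. Q0=[] Q1=[] Q2=[]

Answer: 1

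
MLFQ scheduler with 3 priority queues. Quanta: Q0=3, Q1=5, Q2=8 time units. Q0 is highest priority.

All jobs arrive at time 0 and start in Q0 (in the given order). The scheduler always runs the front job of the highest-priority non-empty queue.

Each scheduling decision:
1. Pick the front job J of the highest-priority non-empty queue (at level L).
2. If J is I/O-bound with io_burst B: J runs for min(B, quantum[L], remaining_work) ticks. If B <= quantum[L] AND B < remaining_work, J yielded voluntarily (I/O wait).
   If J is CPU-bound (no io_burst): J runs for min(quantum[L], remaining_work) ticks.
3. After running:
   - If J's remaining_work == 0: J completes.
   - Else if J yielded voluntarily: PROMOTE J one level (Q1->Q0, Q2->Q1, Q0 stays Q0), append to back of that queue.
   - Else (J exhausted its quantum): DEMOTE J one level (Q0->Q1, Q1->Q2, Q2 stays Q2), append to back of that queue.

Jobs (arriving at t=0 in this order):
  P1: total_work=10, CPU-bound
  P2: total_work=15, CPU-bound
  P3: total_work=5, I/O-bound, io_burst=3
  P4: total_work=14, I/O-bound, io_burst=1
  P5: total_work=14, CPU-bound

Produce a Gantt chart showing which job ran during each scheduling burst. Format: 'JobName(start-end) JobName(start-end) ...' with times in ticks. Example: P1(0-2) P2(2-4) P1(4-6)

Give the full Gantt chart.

t=0-3: P1@Q0 runs 3, rem=7, quantum used, demote→Q1. Q0=[P2,P3,P4,P5] Q1=[P1] Q2=[]
t=3-6: P2@Q0 runs 3, rem=12, quantum used, demote→Q1. Q0=[P3,P4,P5] Q1=[P1,P2] Q2=[]
t=6-9: P3@Q0 runs 3, rem=2, I/O yield, promote→Q0. Q0=[P4,P5,P3] Q1=[P1,P2] Q2=[]
t=9-10: P4@Q0 runs 1, rem=13, I/O yield, promote→Q0. Q0=[P5,P3,P4] Q1=[P1,P2] Q2=[]
t=10-13: P5@Q0 runs 3, rem=11, quantum used, demote→Q1. Q0=[P3,P4] Q1=[P1,P2,P5] Q2=[]
t=13-15: P3@Q0 runs 2, rem=0, completes. Q0=[P4] Q1=[P1,P2,P5] Q2=[]
t=15-16: P4@Q0 runs 1, rem=12, I/O yield, promote→Q0. Q0=[P4] Q1=[P1,P2,P5] Q2=[]
t=16-17: P4@Q0 runs 1, rem=11, I/O yield, promote→Q0. Q0=[P4] Q1=[P1,P2,P5] Q2=[]
t=17-18: P4@Q0 runs 1, rem=10, I/O yield, promote→Q0. Q0=[P4] Q1=[P1,P2,P5] Q2=[]
t=18-19: P4@Q0 runs 1, rem=9, I/O yield, promote→Q0. Q0=[P4] Q1=[P1,P2,P5] Q2=[]
t=19-20: P4@Q0 runs 1, rem=8, I/O yield, promote→Q0. Q0=[P4] Q1=[P1,P2,P5] Q2=[]
t=20-21: P4@Q0 runs 1, rem=7, I/O yield, promote→Q0. Q0=[P4] Q1=[P1,P2,P5] Q2=[]
t=21-22: P4@Q0 runs 1, rem=6, I/O yield, promote→Q0. Q0=[P4] Q1=[P1,P2,P5] Q2=[]
t=22-23: P4@Q0 runs 1, rem=5, I/O yield, promote→Q0. Q0=[P4] Q1=[P1,P2,P5] Q2=[]
t=23-24: P4@Q0 runs 1, rem=4, I/O yield, promote→Q0. Q0=[P4] Q1=[P1,P2,P5] Q2=[]
t=24-25: P4@Q0 runs 1, rem=3, I/O yield, promote→Q0. Q0=[P4] Q1=[P1,P2,P5] Q2=[]
t=25-26: P4@Q0 runs 1, rem=2, I/O yield, promote→Q0. Q0=[P4] Q1=[P1,P2,P5] Q2=[]
t=26-27: P4@Q0 runs 1, rem=1, I/O yield, promote→Q0. Q0=[P4] Q1=[P1,P2,P5] Q2=[]
t=27-28: P4@Q0 runs 1, rem=0, completes. Q0=[] Q1=[P1,P2,P5] Q2=[]
t=28-33: P1@Q1 runs 5, rem=2, quantum used, demote→Q2. Q0=[] Q1=[P2,P5] Q2=[P1]
t=33-38: P2@Q1 runs 5, rem=7, quantum used, demote→Q2. Q0=[] Q1=[P5] Q2=[P1,P2]
t=38-43: P5@Q1 runs 5, rem=6, quantum used, demote→Q2. Q0=[] Q1=[] Q2=[P1,P2,P5]
t=43-45: P1@Q2 runs 2, rem=0, completes. Q0=[] Q1=[] Q2=[P2,P5]
t=45-52: P2@Q2 runs 7, rem=0, completes. Q0=[] Q1=[] Q2=[P5]
t=52-58: P5@Q2 runs 6, rem=0, completes. Q0=[] Q1=[] Q2=[]

Answer: P1(0-3) P2(3-6) P3(6-9) P4(9-10) P5(10-13) P3(13-15) P4(15-16) P4(16-17) P4(17-18) P4(18-19) P4(19-20) P4(20-21) P4(21-22) P4(22-23) P4(23-24) P4(24-25) P4(25-26) P4(26-27) P4(27-28) P1(28-33) P2(33-38) P5(38-43) P1(43-45) P2(45-52) P5(52-58)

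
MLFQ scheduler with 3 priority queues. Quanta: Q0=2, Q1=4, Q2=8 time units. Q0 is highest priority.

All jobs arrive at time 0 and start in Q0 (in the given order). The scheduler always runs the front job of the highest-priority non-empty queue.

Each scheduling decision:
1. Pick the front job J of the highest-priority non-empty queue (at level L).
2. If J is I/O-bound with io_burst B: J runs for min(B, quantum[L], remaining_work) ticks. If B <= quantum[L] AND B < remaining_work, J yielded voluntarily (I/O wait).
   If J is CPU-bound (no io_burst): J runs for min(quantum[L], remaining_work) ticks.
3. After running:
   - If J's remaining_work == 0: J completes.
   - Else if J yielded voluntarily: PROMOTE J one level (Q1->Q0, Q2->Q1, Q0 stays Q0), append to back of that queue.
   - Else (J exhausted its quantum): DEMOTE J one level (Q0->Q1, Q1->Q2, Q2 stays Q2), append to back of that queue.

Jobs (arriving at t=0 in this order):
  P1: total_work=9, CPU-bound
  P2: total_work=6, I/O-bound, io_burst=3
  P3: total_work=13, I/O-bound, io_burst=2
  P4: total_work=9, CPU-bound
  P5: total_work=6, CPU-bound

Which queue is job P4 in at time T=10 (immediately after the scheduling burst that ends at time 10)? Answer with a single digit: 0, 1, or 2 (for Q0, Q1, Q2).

t=0-2: P1@Q0 runs 2, rem=7, quantum used, demote→Q1. Q0=[P2,P3,P4,P5] Q1=[P1] Q2=[]
t=2-4: P2@Q0 runs 2, rem=4, quantum used, demote→Q1. Q0=[P3,P4,P5] Q1=[P1,P2] Q2=[]
t=4-6: P3@Q0 runs 2, rem=11, I/O yield, promote→Q0. Q0=[P4,P5,P3] Q1=[P1,P2] Q2=[]
t=6-8: P4@Q0 runs 2, rem=7, quantum used, demote→Q1. Q0=[P5,P3] Q1=[P1,P2,P4] Q2=[]
t=8-10: P5@Q0 runs 2, rem=4, quantum used, demote→Q1. Q0=[P3] Q1=[P1,P2,P4,P5] Q2=[]
t=10-12: P3@Q0 runs 2, rem=9, I/O yield, promote→Q0. Q0=[P3] Q1=[P1,P2,P4,P5] Q2=[]
t=12-14: P3@Q0 runs 2, rem=7, I/O yield, promote→Q0. Q0=[P3] Q1=[P1,P2,P4,P5] Q2=[]
t=14-16: P3@Q0 runs 2, rem=5, I/O yield, promote→Q0. Q0=[P3] Q1=[P1,P2,P4,P5] Q2=[]
t=16-18: P3@Q0 runs 2, rem=3, I/O yield, promote→Q0. Q0=[P3] Q1=[P1,P2,P4,P5] Q2=[]
t=18-20: P3@Q0 runs 2, rem=1, I/O yield, promote→Q0. Q0=[P3] Q1=[P1,P2,P4,P5] Q2=[]
t=20-21: P3@Q0 runs 1, rem=0, completes. Q0=[] Q1=[P1,P2,P4,P5] Q2=[]
t=21-25: P1@Q1 runs 4, rem=3, quantum used, demote→Q2. Q0=[] Q1=[P2,P4,P5] Q2=[P1]
t=25-28: P2@Q1 runs 3, rem=1, I/O yield, promote→Q0. Q0=[P2] Q1=[P4,P5] Q2=[P1]
t=28-29: P2@Q0 runs 1, rem=0, completes. Q0=[] Q1=[P4,P5] Q2=[P1]
t=29-33: P4@Q1 runs 4, rem=3, quantum used, demote→Q2. Q0=[] Q1=[P5] Q2=[P1,P4]
t=33-37: P5@Q1 runs 4, rem=0, completes. Q0=[] Q1=[] Q2=[P1,P4]
t=37-40: P1@Q2 runs 3, rem=0, completes. Q0=[] Q1=[] Q2=[P4]
t=40-43: P4@Q2 runs 3, rem=0, completes. Q0=[] Q1=[] Q2=[]

Answer: 1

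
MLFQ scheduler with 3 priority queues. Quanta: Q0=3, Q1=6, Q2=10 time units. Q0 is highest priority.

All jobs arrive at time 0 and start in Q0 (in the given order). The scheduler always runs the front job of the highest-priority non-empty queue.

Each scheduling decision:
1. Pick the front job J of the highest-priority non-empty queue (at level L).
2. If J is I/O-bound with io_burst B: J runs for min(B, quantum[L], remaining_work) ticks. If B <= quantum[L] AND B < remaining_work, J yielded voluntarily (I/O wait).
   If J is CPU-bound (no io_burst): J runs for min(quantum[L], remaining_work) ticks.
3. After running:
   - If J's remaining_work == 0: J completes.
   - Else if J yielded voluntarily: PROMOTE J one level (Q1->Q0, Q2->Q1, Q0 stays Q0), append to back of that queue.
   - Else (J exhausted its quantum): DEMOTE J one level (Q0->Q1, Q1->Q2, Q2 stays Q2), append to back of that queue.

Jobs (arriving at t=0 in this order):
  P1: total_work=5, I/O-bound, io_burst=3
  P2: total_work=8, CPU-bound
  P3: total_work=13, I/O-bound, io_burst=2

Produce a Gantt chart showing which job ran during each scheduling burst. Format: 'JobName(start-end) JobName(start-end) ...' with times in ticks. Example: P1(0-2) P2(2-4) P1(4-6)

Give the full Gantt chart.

t=0-3: P1@Q0 runs 3, rem=2, I/O yield, promote→Q0. Q0=[P2,P3,P1] Q1=[] Q2=[]
t=3-6: P2@Q0 runs 3, rem=5, quantum used, demote→Q1. Q0=[P3,P1] Q1=[P2] Q2=[]
t=6-8: P3@Q0 runs 2, rem=11, I/O yield, promote→Q0. Q0=[P1,P3] Q1=[P2] Q2=[]
t=8-10: P1@Q0 runs 2, rem=0, completes. Q0=[P3] Q1=[P2] Q2=[]
t=10-12: P3@Q0 runs 2, rem=9, I/O yield, promote→Q0. Q0=[P3] Q1=[P2] Q2=[]
t=12-14: P3@Q0 runs 2, rem=7, I/O yield, promote→Q0. Q0=[P3] Q1=[P2] Q2=[]
t=14-16: P3@Q0 runs 2, rem=5, I/O yield, promote→Q0. Q0=[P3] Q1=[P2] Q2=[]
t=16-18: P3@Q0 runs 2, rem=3, I/O yield, promote→Q0. Q0=[P3] Q1=[P2] Q2=[]
t=18-20: P3@Q0 runs 2, rem=1, I/O yield, promote→Q0. Q0=[P3] Q1=[P2] Q2=[]
t=20-21: P3@Q0 runs 1, rem=0, completes. Q0=[] Q1=[P2] Q2=[]
t=21-26: P2@Q1 runs 5, rem=0, completes. Q0=[] Q1=[] Q2=[]

Answer: P1(0-3) P2(3-6) P3(6-8) P1(8-10) P3(10-12) P3(12-14) P3(14-16) P3(16-18) P3(18-20) P3(20-21) P2(21-26)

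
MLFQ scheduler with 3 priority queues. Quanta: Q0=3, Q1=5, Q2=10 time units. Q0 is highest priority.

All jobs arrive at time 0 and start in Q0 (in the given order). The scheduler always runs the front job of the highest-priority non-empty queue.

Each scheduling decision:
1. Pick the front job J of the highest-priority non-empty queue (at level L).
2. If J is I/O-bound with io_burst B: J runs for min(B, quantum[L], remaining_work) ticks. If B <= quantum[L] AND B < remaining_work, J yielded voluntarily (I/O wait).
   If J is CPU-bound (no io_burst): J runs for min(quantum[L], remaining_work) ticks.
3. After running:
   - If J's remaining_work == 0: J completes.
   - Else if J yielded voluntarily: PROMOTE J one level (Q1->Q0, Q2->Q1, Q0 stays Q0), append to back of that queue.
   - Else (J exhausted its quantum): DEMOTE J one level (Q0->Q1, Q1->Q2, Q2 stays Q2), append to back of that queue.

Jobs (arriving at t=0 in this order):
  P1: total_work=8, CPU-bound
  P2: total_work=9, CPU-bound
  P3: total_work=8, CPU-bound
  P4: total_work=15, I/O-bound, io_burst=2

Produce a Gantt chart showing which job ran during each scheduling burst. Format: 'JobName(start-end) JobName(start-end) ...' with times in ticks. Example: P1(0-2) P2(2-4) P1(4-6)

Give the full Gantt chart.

t=0-3: P1@Q0 runs 3, rem=5, quantum used, demote→Q1. Q0=[P2,P3,P4] Q1=[P1] Q2=[]
t=3-6: P2@Q0 runs 3, rem=6, quantum used, demote→Q1. Q0=[P3,P4] Q1=[P1,P2] Q2=[]
t=6-9: P3@Q0 runs 3, rem=5, quantum used, demote→Q1. Q0=[P4] Q1=[P1,P2,P3] Q2=[]
t=9-11: P4@Q0 runs 2, rem=13, I/O yield, promote→Q0. Q0=[P4] Q1=[P1,P2,P3] Q2=[]
t=11-13: P4@Q0 runs 2, rem=11, I/O yield, promote→Q0. Q0=[P4] Q1=[P1,P2,P3] Q2=[]
t=13-15: P4@Q0 runs 2, rem=9, I/O yield, promote→Q0. Q0=[P4] Q1=[P1,P2,P3] Q2=[]
t=15-17: P4@Q0 runs 2, rem=7, I/O yield, promote→Q0. Q0=[P4] Q1=[P1,P2,P3] Q2=[]
t=17-19: P4@Q0 runs 2, rem=5, I/O yield, promote→Q0. Q0=[P4] Q1=[P1,P2,P3] Q2=[]
t=19-21: P4@Q0 runs 2, rem=3, I/O yield, promote→Q0. Q0=[P4] Q1=[P1,P2,P3] Q2=[]
t=21-23: P4@Q0 runs 2, rem=1, I/O yield, promote→Q0. Q0=[P4] Q1=[P1,P2,P3] Q2=[]
t=23-24: P4@Q0 runs 1, rem=0, completes. Q0=[] Q1=[P1,P2,P3] Q2=[]
t=24-29: P1@Q1 runs 5, rem=0, completes. Q0=[] Q1=[P2,P3] Q2=[]
t=29-34: P2@Q1 runs 5, rem=1, quantum used, demote→Q2. Q0=[] Q1=[P3] Q2=[P2]
t=34-39: P3@Q1 runs 5, rem=0, completes. Q0=[] Q1=[] Q2=[P2]
t=39-40: P2@Q2 runs 1, rem=0, completes. Q0=[] Q1=[] Q2=[]

Answer: P1(0-3) P2(3-6) P3(6-9) P4(9-11) P4(11-13) P4(13-15) P4(15-17) P4(17-19) P4(19-21) P4(21-23) P4(23-24) P1(24-29) P2(29-34) P3(34-39) P2(39-40)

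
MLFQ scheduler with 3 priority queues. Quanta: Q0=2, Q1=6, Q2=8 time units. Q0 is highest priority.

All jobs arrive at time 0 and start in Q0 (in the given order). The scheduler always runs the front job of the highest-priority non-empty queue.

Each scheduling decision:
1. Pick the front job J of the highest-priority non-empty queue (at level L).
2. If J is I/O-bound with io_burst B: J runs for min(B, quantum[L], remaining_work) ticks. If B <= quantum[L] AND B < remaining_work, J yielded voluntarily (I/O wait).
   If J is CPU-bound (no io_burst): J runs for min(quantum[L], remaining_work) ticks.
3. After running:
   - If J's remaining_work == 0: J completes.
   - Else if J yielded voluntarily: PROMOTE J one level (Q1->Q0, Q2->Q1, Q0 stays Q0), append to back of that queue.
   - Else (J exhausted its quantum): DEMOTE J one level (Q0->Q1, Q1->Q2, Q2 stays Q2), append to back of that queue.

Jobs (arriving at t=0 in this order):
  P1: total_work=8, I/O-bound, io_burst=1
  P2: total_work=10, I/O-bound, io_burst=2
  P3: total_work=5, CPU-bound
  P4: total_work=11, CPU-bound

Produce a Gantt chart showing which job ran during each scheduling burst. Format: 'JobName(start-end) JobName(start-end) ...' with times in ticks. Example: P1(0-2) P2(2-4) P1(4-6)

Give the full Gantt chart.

t=0-1: P1@Q0 runs 1, rem=7, I/O yield, promote→Q0. Q0=[P2,P3,P4,P1] Q1=[] Q2=[]
t=1-3: P2@Q0 runs 2, rem=8, I/O yield, promote→Q0. Q0=[P3,P4,P1,P2] Q1=[] Q2=[]
t=3-5: P3@Q0 runs 2, rem=3, quantum used, demote→Q1. Q0=[P4,P1,P2] Q1=[P3] Q2=[]
t=5-7: P4@Q0 runs 2, rem=9, quantum used, demote→Q1. Q0=[P1,P2] Q1=[P3,P4] Q2=[]
t=7-8: P1@Q0 runs 1, rem=6, I/O yield, promote→Q0. Q0=[P2,P1] Q1=[P3,P4] Q2=[]
t=8-10: P2@Q0 runs 2, rem=6, I/O yield, promote→Q0. Q0=[P1,P2] Q1=[P3,P4] Q2=[]
t=10-11: P1@Q0 runs 1, rem=5, I/O yield, promote→Q0. Q0=[P2,P1] Q1=[P3,P4] Q2=[]
t=11-13: P2@Q0 runs 2, rem=4, I/O yield, promote→Q0. Q0=[P1,P2] Q1=[P3,P4] Q2=[]
t=13-14: P1@Q0 runs 1, rem=4, I/O yield, promote→Q0. Q0=[P2,P1] Q1=[P3,P4] Q2=[]
t=14-16: P2@Q0 runs 2, rem=2, I/O yield, promote→Q0. Q0=[P1,P2] Q1=[P3,P4] Q2=[]
t=16-17: P1@Q0 runs 1, rem=3, I/O yield, promote→Q0. Q0=[P2,P1] Q1=[P3,P4] Q2=[]
t=17-19: P2@Q0 runs 2, rem=0, completes. Q0=[P1] Q1=[P3,P4] Q2=[]
t=19-20: P1@Q0 runs 1, rem=2, I/O yield, promote→Q0. Q0=[P1] Q1=[P3,P4] Q2=[]
t=20-21: P1@Q0 runs 1, rem=1, I/O yield, promote→Q0. Q0=[P1] Q1=[P3,P4] Q2=[]
t=21-22: P1@Q0 runs 1, rem=0, completes. Q0=[] Q1=[P3,P4] Q2=[]
t=22-25: P3@Q1 runs 3, rem=0, completes. Q0=[] Q1=[P4] Q2=[]
t=25-31: P4@Q1 runs 6, rem=3, quantum used, demote→Q2. Q0=[] Q1=[] Q2=[P4]
t=31-34: P4@Q2 runs 3, rem=0, completes. Q0=[] Q1=[] Q2=[]

Answer: P1(0-1) P2(1-3) P3(3-5) P4(5-7) P1(7-8) P2(8-10) P1(10-11) P2(11-13) P1(13-14) P2(14-16) P1(16-17) P2(17-19) P1(19-20) P1(20-21) P1(21-22) P3(22-25) P4(25-31) P4(31-34)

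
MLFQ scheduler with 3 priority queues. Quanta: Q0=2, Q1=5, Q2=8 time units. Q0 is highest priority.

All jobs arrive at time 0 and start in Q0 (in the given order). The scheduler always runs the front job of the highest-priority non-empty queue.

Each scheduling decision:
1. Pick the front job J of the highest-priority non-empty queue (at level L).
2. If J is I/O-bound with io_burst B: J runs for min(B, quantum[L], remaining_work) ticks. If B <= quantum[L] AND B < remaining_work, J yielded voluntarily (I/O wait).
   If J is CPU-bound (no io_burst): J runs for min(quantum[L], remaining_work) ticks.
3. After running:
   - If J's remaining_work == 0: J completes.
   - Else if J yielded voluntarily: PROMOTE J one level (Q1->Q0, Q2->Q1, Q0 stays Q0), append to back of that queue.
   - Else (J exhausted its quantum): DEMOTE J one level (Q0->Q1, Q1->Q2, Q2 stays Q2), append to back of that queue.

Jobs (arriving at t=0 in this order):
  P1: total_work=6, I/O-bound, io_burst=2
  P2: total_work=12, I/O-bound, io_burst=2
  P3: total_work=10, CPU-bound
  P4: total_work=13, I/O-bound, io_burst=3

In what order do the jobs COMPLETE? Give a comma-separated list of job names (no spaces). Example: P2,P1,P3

Answer: P1,P2,P4,P3

Derivation:
t=0-2: P1@Q0 runs 2, rem=4, I/O yield, promote→Q0. Q0=[P2,P3,P4,P1] Q1=[] Q2=[]
t=2-4: P2@Q0 runs 2, rem=10, I/O yield, promote→Q0. Q0=[P3,P4,P1,P2] Q1=[] Q2=[]
t=4-6: P3@Q0 runs 2, rem=8, quantum used, demote→Q1. Q0=[P4,P1,P2] Q1=[P3] Q2=[]
t=6-8: P4@Q0 runs 2, rem=11, quantum used, demote→Q1. Q0=[P1,P2] Q1=[P3,P4] Q2=[]
t=8-10: P1@Q0 runs 2, rem=2, I/O yield, promote→Q0. Q0=[P2,P1] Q1=[P3,P4] Q2=[]
t=10-12: P2@Q0 runs 2, rem=8, I/O yield, promote→Q0. Q0=[P1,P2] Q1=[P3,P4] Q2=[]
t=12-14: P1@Q0 runs 2, rem=0, completes. Q0=[P2] Q1=[P3,P4] Q2=[]
t=14-16: P2@Q0 runs 2, rem=6, I/O yield, promote→Q0. Q0=[P2] Q1=[P3,P4] Q2=[]
t=16-18: P2@Q0 runs 2, rem=4, I/O yield, promote→Q0. Q0=[P2] Q1=[P3,P4] Q2=[]
t=18-20: P2@Q0 runs 2, rem=2, I/O yield, promote→Q0. Q0=[P2] Q1=[P3,P4] Q2=[]
t=20-22: P2@Q0 runs 2, rem=0, completes. Q0=[] Q1=[P3,P4] Q2=[]
t=22-27: P3@Q1 runs 5, rem=3, quantum used, demote→Q2. Q0=[] Q1=[P4] Q2=[P3]
t=27-30: P4@Q1 runs 3, rem=8, I/O yield, promote→Q0. Q0=[P4] Q1=[] Q2=[P3]
t=30-32: P4@Q0 runs 2, rem=6, quantum used, demote→Q1. Q0=[] Q1=[P4] Q2=[P3]
t=32-35: P4@Q1 runs 3, rem=3, I/O yield, promote→Q0. Q0=[P4] Q1=[] Q2=[P3]
t=35-37: P4@Q0 runs 2, rem=1, quantum used, demote→Q1. Q0=[] Q1=[P4] Q2=[P3]
t=37-38: P4@Q1 runs 1, rem=0, completes. Q0=[] Q1=[] Q2=[P3]
t=38-41: P3@Q2 runs 3, rem=0, completes. Q0=[] Q1=[] Q2=[]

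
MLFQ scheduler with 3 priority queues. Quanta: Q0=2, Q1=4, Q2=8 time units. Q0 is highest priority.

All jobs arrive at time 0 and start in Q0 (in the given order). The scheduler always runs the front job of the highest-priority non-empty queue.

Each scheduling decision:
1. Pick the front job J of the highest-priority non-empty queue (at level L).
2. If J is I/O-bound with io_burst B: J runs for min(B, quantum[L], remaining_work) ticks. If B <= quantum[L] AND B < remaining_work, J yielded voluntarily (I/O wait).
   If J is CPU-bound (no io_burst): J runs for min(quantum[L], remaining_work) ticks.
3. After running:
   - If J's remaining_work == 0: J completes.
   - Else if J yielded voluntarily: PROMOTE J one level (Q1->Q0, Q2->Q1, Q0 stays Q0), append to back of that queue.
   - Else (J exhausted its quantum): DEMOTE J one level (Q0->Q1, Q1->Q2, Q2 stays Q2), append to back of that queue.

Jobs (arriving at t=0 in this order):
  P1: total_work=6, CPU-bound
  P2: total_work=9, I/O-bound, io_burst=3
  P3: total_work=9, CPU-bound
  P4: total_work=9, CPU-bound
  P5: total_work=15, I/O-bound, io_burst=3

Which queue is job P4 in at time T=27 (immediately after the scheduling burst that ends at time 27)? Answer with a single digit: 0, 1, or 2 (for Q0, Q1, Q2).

Answer: 2

Derivation:
t=0-2: P1@Q0 runs 2, rem=4, quantum used, demote→Q1. Q0=[P2,P3,P4,P5] Q1=[P1] Q2=[]
t=2-4: P2@Q0 runs 2, rem=7, quantum used, demote→Q1. Q0=[P3,P4,P5] Q1=[P1,P2] Q2=[]
t=4-6: P3@Q0 runs 2, rem=7, quantum used, demote→Q1. Q0=[P4,P5] Q1=[P1,P2,P3] Q2=[]
t=6-8: P4@Q0 runs 2, rem=7, quantum used, demote→Q1. Q0=[P5] Q1=[P1,P2,P3,P4] Q2=[]
t=8-10: P5@Q0 runs 2, rem=13, quantum used, demote→Q1. Q0=[] Q1=[P1,P2,P3,P4,P5] Q2=[]
t=10-14: P1@Q1 runs 4, rem=0, completes. Q0=[] Q1=[P2,P3,P4,P5] Q2=[]
t=14-17: P2@Q1 runs 3, rem=4, I/O yield, promote→Q0. Q0=[P2] Q1=[P3,P4,P5] Q2=[]
t=17-19: P2@Q0 runs 2, rem=2, quantum used, demote→Q1. Q0=[] Q1=[P3,P4,P5,P2] Q2=[]
t=19-23: P3@Q1 runs 4, rem=3, quantum used, demote→Q2. Q0=[] Q1=[P4,P5,P2] Q2=[P3]
t=23-27: P4@Q1 runs 4, rem=3, quantum used, demote→Q2. Q0=[] Q1=[P5,P2] Q2=[P3,P4]
t=27-30: P5@Q1 runs 3, rem=10, I/O yield, promote→Q0. Q0=[P5] Q1=[P2] Q2=[P3,P4]
t=30-32: P5@Q0 runs 2, rem=8, quantum used, demote→Q1. Q0=[] Q1=[P2,P5] Q2=[P3,P4]
t=32-34: P2@Q1 runs 2, rem=0, completes. Q0=[] Q1=[P5] Q2=[P3,P4]
t=34-37: P5@Q1 runs 3, rem=5, I/O yield, promote→Q0. Q0=[P5] Q1=[] Q2=[P3,P4]
t=37-39: P5@Q0 runs 2, rem=3, quantum used, demote→Q1. Q0=[] Q1=[P5] Q2=[P3,P4]
t=39-42: P5@Q1 runs 3, rem=0, completes. Q0=[] Q1=[] Q2=[P3,P4]
t=42-45: P3@Q2 runs 3, rem=0, completes. Q0=[] Q1=[] Q2=[P4]
t=45-48: P4@Q2 runs 3, rem=0, completes. Q0=[] Q1=[] Q2=[]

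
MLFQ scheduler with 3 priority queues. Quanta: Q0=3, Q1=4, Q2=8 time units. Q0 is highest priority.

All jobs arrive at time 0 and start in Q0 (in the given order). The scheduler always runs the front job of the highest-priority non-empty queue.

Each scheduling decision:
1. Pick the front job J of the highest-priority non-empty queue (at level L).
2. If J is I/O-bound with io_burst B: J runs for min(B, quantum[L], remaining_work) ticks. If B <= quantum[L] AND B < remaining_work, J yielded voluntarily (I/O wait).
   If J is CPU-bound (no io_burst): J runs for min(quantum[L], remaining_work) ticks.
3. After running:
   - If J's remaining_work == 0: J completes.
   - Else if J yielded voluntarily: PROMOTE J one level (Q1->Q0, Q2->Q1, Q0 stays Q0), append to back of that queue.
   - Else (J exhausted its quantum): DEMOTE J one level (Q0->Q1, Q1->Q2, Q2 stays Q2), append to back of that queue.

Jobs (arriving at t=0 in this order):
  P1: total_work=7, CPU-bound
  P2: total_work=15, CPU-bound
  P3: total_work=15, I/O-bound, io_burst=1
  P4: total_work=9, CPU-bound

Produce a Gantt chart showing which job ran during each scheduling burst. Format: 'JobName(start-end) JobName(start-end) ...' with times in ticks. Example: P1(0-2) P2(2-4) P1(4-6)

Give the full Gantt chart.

Answer: P1(0-3) P2(3-6) P3(6-7) P4(7-10) P3(10-11) P3(11-12) P3(12-13) P3(13-14) P3(14-15) P3(15-16) P3(16-17) P3(17-18) P3(18-19) P3(19-20) P3(20-21) P3(21-22) P3(22-23) P3(23-24) P1(24-28) P2(28-32) P4(32-36) P2(36-44) P4(44-46)

Derivation:
t=0-3: P1@Q0 runs 3, rem=4, quantum used, demote→Q1. Q0=[P2,P3,P4] Q1=[P1] Q2=[]
t=3-6: P2@Q0 runs 3, rem=12, quantum used, demote→Q1. Q0=[P3,P4] Q1=[P1,P2] Q2=[]
t=6-7: P3@Q0 runs 1, rem=14, I/O yield, promote→Q0. Q0=[P4,P3] Q1=[P1,P2] Q2=[]
t=7-10: P4@Q0 runs 3, rem=6, quantum used, demote→Q1. Q0=[P3] Q1=[P1,P2,P4] Q2=[]
t=10-11: P3@Q0 runs 1, rem=13, I/O yield, promote→Q0. Q0=[P3] Q1=[P1,P2,P4] Q2=[]
t=11-12: P3@Q0 runs 1, rem=12, I/O yield, promote→Q0. Q0=[P3] Q1=[P1,P2,P4] Q2=[]
t=12-13: P3@Q0 runs 1, rem=11, I/O yield, promote→Q0. Q0=[P3] Q1=[P1,P2,P4] Q2=[]
t=13-14: P3@Q0 runs 1, rem=10, I/O yield, promote→Q0. Q0=[P3] Q1=[P1,P2,P4] Q2=[]
t=14-15: P3@Q0 runs 1, rem=9, I/O yield, promote→Q0. Q0=[P3] Q1=[P1,P2,P4] Q2=[]
t=15-16: P3@Q0 runs 1, rem=8, I/O yield, promote→Q0. Q0=[P3] Q1=[P1,P2,P4] Q2=[]
t=16-17: P3@Q0 runs 1, rem=7, I/O yield, promote→Q0. Q0=[P3] Q1=[P1,P2,P4] Q2=[]
t=17-18: P3@Q0 runs 1, rem=6, I/O yield, promote→Q0. Q0=[P3] Q1=[P1,P2,P4] Q2=[]
t=18-19: P3@Q0 runs 1, rem=5, I/O yield, promote→Q0. Q0=[P3] Q1=[P1,P2,P4] Q2=[]
t=19-20: P3@Q0 runs 1, rem=4, I/O yield, promote→Q0. Q0=[P3] Q1=[P1,P2,P4] Q2=[]
t=20-21: P3@Q0 runs 1, rem=3, I/O yield, promote→Q0. Q0=[P3] Q1=[P1,P2,P4] Q2=[]
t=21-22: P3@Q0 runs 1, rem=2, I/O yield, promote→Q0. Q0=[P3] Q1=[P1,P2,P4] Q2=[]
t=22-23: P3@Q0 runs 1, rem=1, I/O yield, promote→Q0. Q0=[P3] Q1=[P1,P2,P4] Q2=[]
t=23-24: P3@Q0 runs 1, rem=0, completes. Q0=[] Q1=[P1,P2,P4] Q2=[]
t=24-28: P1@Q1 runs 4, rem=0, completes. Q0=[] Q1=[P2,P4] Q2=[]
t=28-32: P2@Q1 runs 4, rem=8, quantum used, demote→Q2. Q0=[] Q1=[P4] Q2=[P2]
t=32-36: P4@Q1 runs 4, rem=2, quantum used, demote→Q2. Q0=[] Q1=[] Q2=[P2,P4]
t=36-44: P2@Q2 runs 8, rem=0, completes. Q0=[] Q1=[] Q2=[P4]
t=44-46: P4@Q2 runs 2, rem=0, completes. Q0=[] Q1=[] Q2=[]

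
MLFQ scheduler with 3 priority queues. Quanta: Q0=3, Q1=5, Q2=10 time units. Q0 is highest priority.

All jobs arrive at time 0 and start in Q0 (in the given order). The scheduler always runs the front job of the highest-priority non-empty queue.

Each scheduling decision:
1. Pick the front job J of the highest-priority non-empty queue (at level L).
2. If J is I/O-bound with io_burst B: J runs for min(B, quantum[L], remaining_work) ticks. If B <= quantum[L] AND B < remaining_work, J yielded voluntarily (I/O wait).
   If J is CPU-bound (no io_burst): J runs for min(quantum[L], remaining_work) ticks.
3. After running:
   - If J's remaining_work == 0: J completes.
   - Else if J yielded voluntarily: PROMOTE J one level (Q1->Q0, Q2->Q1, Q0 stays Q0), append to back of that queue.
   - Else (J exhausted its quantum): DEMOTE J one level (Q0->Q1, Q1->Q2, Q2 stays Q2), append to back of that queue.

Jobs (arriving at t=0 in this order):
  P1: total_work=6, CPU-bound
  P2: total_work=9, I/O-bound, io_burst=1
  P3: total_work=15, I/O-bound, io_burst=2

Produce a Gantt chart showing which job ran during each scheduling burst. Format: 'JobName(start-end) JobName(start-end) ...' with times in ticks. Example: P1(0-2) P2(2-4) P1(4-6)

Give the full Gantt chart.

Answer: P1(0-3) P2(3-4) P3(4-6) P2(6-7) P3(7-9) P2(9-10) P3(10-12) P2(12-13) P3(13-15) P2(15-16) P3(16-18) P2(18-19) P3(19-21) P2(21-22) P3(22-24) P2(24-25) P3(25-26) P2(26-27) P1(27-30)

Derivation:
t=0-3: P1@Q0 runs 3, rem=3, quantum used, demote→Q1. Q0=[P2,P3] Q1=[P1] Q2=[]
t=3-4: P2@Q0 runs 1, rem=8, I/O yield, promote→Q0. Q0=[P3,P2] Q1=[P1] Q2=[]
t=4-6: P3@Q0 runs 2, rem=13, I/O yield, promote→Q0. Q0=[P2,P3] Q1=[P1] Q2=[]
t=6-7: P2@Q0 runs 1, rem=7, I/O yield, promote→Q0. Q0=[P3,P2] Q1=[P1] Q2=[]
t=7-9: P3@Q0 runs 2, rem=11, I/O yield, promote→Q0. Q0=[P2,P3] Q1=[P1] Q2=[]
t=9-10: P2@Q0 runs 1, rem=6, I/O yield, promote→Q0. Q0=[P3,P2] Q1=[P1] Q2=[]
t=10-12: P3@Q0 runs 2, rem=9, I/O yield, promote→Q0. Q0=[P2,P3] Q1=[P1] Q2=[]
t=12-13: P2@Q0 runs 1, rem=5, I/O yield, promote→Q0. Q0=[P3,P2] Q1=[P1] Q2=[]
t=13-15: P3@Q0 runs 2, rem=7, I/O yield, promote→Q0. Q0=[P2,P3] Q1=[P1] Q2=[]
t=15-16: P2@Q0 runs 1, rem=4, I/O yield, promote→Q0. Q0=[P3,P2] Q1=[P1] Q2=[]
t=16-18: P3@Q0 runs 2, rem=5, I/O yield, promote→Q0. Q0=[P2,P3] Q1=[P1] Q2=[]
t=18-19: P2@Q0 runs 1, rem=3, I/O yield, promote→Q0. Q0=[P3,P2] Q1=[P1] Q2=[]
t=19-21: P3@Q0 runs 2, rem=3, I/O yield, promote→Q0. Q0=[P2,P3] Q1=[P1] Q2=[]
t=21-22: P2@Q0 runs 1, rem=2, I/O yield, promote→Q0. Q0=[P3,P2] Q1=[P1] Q2=[]
t=22-24: P3@Q0 runs 2, rem=1, I/O yield, promote→Q0. Q0=[P2,P3] Q1=[P1] Q2=[]
t=24-25: P2@Q0 runs 1, rem=1, I/O yield, promote→Q0. Q0=[P3,P2] Q1=[P1] Q2=[]
t=25-26: P3@Q0 runs 1, rem=0, completes. Q0=[P2] Q1=[P1] Q2=[]
t=26-27: P2@Q0 runs 1, rem=0, completes. Q0=[] Q1=[P1] Q2=[]
t=27-30: P1@Q1 runs 3, rem=0, completes. Q0=[] Q1=[] Q2=[]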